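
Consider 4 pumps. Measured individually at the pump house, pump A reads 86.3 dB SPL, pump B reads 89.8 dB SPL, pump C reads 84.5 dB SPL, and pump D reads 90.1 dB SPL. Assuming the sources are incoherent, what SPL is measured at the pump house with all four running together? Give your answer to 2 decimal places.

94.29 dB SPL

Incoherent sources sum as intensities:
L_total = 10·log₁₀(10^(86.3/10) + 10^(89.8/10) + 10^(84.5/10) + 10^(90.1/10)) = 10·log₁₀(2687000000) = 94.29 dB SPL.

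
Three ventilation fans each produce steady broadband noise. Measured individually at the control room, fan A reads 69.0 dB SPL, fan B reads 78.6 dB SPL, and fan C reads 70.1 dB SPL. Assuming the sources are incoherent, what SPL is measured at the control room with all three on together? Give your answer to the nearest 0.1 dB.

79.6 dB SPL

Uncorrelated sources add in intensity (power), not in dB.
L_total = 10·log₁₀(10^(69.0/10) + 10^(78.6/10) + 10^(70.1/10)) = 10·log₁₀(90620000) = 79.6 dB SPL.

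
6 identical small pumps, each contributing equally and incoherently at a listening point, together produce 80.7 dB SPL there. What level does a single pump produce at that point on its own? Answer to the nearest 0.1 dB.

72.9 dB SPL

6 equal incoherent sources add 10·log₁₀(6) = 7.78 dB over one source.
L_one = 80.7 − 7.78 = 72.9 dB SPL.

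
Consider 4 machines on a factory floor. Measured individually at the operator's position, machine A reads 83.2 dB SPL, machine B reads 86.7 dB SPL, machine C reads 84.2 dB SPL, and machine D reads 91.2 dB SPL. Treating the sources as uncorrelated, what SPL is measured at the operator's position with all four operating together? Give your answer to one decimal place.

Add the sources as powers (linear), then convert back to dB:
L_total = 10·log₁₀(10^(83.2/10) + 10^(86.7/10) + 10^(84.2/10) + 10^(91.2/10)) = 10·log₁₀(2258000000) = 93.5 dB SPL.

93.5 dB SPL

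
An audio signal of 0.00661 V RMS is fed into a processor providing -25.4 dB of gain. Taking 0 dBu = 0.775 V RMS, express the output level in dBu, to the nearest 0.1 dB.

Input level: 20·log₁₀(0.00661/0.775) = -41.38 dBu.
Output: -41.38 − 25.4 = -66.8 dBu.

-66.8 dBu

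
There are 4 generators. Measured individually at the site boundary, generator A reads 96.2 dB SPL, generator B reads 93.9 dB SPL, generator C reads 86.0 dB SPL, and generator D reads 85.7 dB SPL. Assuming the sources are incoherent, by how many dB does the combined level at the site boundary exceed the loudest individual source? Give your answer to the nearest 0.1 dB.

Uncorrelated sources add in intensity (power), not in dB.
L_total = 10·log₁₀(10^(96.2/10) + 10^(93.9/10) + 10^(86.0/10) + 10^(85.7/10)) = 98.69 dB SPL.
Excess over the loudest (96.2 dB): 98.69 − 96.2 = 2.5 dB.

2.5 dB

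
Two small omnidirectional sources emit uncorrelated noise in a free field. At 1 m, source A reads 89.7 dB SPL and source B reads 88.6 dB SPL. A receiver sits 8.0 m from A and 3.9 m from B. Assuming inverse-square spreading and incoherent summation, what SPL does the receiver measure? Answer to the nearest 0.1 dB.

77.9 dB SPL

At the listener: L_A = 89.7 − 20·log₁₀(8.0) = 71.64 dB; L_B = 88.6 − 20·log₁₀(3.9) = 76.78 dB.
Combined: 10·log₁₀(10^(71.64/10)+10^(76.78/10)) = 77.9 dB SPL.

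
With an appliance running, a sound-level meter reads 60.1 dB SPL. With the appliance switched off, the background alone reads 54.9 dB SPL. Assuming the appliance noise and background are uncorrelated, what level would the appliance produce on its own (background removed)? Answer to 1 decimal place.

Subtract intensities: L_src = 10·log₁₀(10^(L_total/10) − 10^(L_bg/10)).
L_src = 10·log₁₀(10^(60.1/10) − 10^(54.9/10)) = 10·log₁₀(714300) = 58.5 dB SPL.

58.5 dB SPL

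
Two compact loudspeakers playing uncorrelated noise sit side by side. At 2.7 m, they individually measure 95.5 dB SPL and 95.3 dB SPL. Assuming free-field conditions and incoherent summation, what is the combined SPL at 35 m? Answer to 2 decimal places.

76.16 dB SPL

Combined at 2.7 m: 10·log₁₀(10^(95.5/10)+10^(95.3/10)) = 98.411 dB SPL.
Then apply −20·log₁₀(35/2.7) = -22.254 dB → 76.16 dB SPL.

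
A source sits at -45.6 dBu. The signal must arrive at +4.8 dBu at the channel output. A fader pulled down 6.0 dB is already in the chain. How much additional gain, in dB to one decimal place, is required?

56.4 dB

The required make-up gain is the shortfall in the dB sum.
G = +4.8 − (-45.6) + 6.0 = 56.4 dB.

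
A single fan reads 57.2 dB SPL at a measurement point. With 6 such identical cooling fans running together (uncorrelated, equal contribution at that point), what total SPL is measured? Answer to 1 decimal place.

6 equal incoherent sources raise the level by 10·log₁₀(6) = 7.78 dB.
L_total = 57.2 + 7.78 = 65.0 dB SPL.

65.0 dB SPL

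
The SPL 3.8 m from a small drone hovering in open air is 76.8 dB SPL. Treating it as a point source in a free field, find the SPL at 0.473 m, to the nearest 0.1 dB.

Inverse-square spreading gives ΔL = −20·log₁₀(d₂/d₁).
ΔL = −20·log₁₀(0.473/3.8) = 18.10 dB, so L₂ = 76.8 + (18.10) = 94.9 dB SPL.

94.9 dB SPL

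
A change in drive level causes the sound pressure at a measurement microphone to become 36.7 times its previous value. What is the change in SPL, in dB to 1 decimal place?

31.3 dB

SPL change from a pressure ratio uses the 20·log₁₀ form:
20·log₁₀(36.7) = 31.3 dB.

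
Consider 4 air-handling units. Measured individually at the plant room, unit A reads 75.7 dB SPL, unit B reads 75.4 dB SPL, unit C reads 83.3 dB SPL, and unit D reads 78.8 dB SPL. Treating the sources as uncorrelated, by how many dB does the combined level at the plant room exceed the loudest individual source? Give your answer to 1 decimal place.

Uncorrelated sources add in intensity (power), not in dB.
L_total = 10·log₁₀(10^(75.7/10) + 10^(75.4/10) + 10^(83.3/10) + 10^(78.8/10)) = 85.58 dB SPL.
Excess over the loudest (83.3 dB): 85.58 − 83.3 = 2.3 dB.

2.3 dB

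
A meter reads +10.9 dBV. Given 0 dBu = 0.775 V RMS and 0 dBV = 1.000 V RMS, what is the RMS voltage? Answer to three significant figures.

V = 1.000 V × 10^(+10.9/20).
= 1.000 × 3.508 = 3.51 V.

3.51 V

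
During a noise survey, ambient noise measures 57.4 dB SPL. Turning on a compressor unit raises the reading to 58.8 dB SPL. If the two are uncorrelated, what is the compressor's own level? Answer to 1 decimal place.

Remove the background by subtracting linear intensities:
L_src = 10·log₁₀(10^(58.8/10) − 10^(57.4/10)) = 10·log₁₀(209000) = 53.2 dB SPL.

53.2 dB SPL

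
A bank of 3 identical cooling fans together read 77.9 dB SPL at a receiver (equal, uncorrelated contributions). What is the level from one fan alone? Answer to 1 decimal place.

3 equal incoherent sources add 10·log₁₀(3) = 4.77 dB over one source.
L_one = 77.9 − 4.77 = 73.1 dB SPL.

73.1 dB SPL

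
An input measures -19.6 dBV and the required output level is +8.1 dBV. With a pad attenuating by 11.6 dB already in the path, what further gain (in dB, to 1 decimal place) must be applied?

39.3 dB

The required make-up gain is the shortfall in the dB sum.
G = +8.1 − (-19.6) + 11.6 = 39.3 dB.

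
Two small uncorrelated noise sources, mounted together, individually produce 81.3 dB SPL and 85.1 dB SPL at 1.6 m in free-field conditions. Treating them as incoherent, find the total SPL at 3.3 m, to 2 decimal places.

80.33 dB SPL

Combined at 1.6 m: 10·log₁₀(10^(81.3/10)+10^(85.1/10)) = 86.613 dB SPL.
Then apply −20·log₁₀(3.3/1.6) = -6.288 dB → 80.33 dB SPL.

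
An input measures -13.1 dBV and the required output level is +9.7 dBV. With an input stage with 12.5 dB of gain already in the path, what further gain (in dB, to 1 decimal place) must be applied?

10.3 dB

The required make-up gain is the shortfall in the dB sum.
G = +9.7 − (-13.1) − 12.5 = 10.3 dB.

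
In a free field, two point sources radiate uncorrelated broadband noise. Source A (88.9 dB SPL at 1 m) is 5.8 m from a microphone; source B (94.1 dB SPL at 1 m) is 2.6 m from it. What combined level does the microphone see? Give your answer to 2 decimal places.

At the listener: L_A = 88.9 − 20·log₁₀(5.8) = 73.631 dB; L_B = 94.1 − 20·log₁₀(2.6) = 85.801 dB.
Combined: 10·log₁₀(10^(73.631/10)+10^(85.801/10)) = 86.06 dB SPL.

86.06 dB SPL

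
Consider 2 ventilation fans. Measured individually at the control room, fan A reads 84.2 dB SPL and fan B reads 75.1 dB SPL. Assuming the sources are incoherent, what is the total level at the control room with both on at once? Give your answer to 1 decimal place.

Uncorrelated sources add in intensity (power), not in dB.
L_total = 10·log₁₀(10^(84.2/10) + 10^(75.1/10)) = 10·log₁₀(295400000) = 84.7 dB SPL.

84.7 dB SPL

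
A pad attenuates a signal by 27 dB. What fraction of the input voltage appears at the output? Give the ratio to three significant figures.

0.0447

Voltage ratio = 10^(dB/20).
10^(-27/20) = 10^(-1.350) = 0.0447.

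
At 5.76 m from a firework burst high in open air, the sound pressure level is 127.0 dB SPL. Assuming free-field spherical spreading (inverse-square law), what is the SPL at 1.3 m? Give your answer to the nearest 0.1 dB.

Inverse-square spreading gives ΔL = −20·log₁₀(d₂/d₁).
ΔL = −20·log₁₀(1.3/5.76) = 12.93 dB, so L₂ = 127.0 + (12.93) = 139.9 dB SPL.

139.9 dB SPL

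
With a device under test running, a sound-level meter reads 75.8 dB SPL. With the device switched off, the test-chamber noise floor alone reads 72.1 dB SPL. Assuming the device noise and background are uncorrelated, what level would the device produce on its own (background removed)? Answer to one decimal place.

Remove the background by subtracting linear intensities:
L_src = 10·log₁₀(10^(75.8/10) − 10^(72.1/10)) = 10·log₁₀(21800000) = 73.4 dB SPL.

73.4 dB SPL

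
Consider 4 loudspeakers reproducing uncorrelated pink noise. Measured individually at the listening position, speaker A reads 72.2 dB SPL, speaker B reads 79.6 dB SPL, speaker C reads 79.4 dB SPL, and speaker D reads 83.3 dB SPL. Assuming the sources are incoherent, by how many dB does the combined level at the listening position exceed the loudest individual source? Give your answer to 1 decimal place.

2.8 dB

Uncorrelated sources add in intensity (power), not in dB.
L_total = 10·log₁₀(10^(72.2/10) + 10^(79.6/10) + 10^(79.4/10) + 10^(83.3/10)) = 86.11 dB SPL.
Excess over the loudest (83.3 dB): 86.11 − 83.3 = 2.8 dB.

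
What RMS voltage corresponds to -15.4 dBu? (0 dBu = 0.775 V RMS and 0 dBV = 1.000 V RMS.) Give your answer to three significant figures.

0.132 V

V = 0.775 V × 10^(-15.4/20).
= 0.775 × 0.1698 = 0.132 V.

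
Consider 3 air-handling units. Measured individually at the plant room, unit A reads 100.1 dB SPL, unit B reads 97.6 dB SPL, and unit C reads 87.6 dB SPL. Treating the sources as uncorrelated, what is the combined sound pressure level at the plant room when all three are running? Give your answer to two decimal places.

Uncorrelated sources add in intensity (power), not in dB.
L_total = 10·log₁₀(10^(100.1/10) + 10^(97.6/10) + 10^(87.6/10)) = 10·log₁₀(16563000000) = 102.19 dB SPL.

102.19 dB SPL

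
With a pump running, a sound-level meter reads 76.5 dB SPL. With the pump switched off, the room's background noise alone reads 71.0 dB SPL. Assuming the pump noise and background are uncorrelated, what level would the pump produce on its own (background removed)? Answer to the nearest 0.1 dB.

Background correction is a power subtraction:
L_src = 10·log₁₀(10^(76.5/10) − 10^(71.0/10)) = 10·log₁₀(32080000) = 75.1 dB SPL.

75.1 dB SPL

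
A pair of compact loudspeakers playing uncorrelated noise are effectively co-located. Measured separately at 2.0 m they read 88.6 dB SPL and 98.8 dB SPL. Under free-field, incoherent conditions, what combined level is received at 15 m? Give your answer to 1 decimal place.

Combined at 2.0 m: 10·log₁₀(10^(88.6/10)+10^(98.8/10)) = 99.20 dB SPL.
Then apply −20·log₁₀(15/2.0) = -17.50 dB → 81.7 dB SPL.

81.7 dB SPL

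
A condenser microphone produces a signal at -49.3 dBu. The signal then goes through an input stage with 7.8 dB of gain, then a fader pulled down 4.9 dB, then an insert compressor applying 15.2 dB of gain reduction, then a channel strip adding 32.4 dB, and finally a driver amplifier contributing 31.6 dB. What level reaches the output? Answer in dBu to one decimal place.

In dB, series stages simply add:
-49.3 + 7.8 − 4.9 − 15.2 + 32.4 + 31.6 = +2.4 dBu.

+2.4 dBu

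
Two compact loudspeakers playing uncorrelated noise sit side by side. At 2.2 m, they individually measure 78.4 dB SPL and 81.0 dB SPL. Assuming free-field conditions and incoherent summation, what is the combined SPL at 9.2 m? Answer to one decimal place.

Combined at 2.2 m: 10·log₁₀(10^(78.4/10)+10^(81.0/10)) = 82.90 dB SPL.
Then apply −20·log₁₀(9.2/2.2) = -12.43 dB → 70.5 dB SPL.

70.5 dB SPL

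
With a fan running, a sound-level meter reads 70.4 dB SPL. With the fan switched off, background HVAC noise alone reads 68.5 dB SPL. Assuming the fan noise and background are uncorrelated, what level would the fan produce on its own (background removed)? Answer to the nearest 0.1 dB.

Background correction is a power subtraction:
L_src = 10·log₁₀(10^(70.4/10) − 10^(68.5/10)) = 10·log₁₀(3885000) = 65.9 dB SPL.

65.9 dB SPL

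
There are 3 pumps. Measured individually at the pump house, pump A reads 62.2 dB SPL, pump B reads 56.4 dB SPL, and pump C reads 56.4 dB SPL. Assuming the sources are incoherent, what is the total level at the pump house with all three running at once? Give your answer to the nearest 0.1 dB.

Uncorrelated sources add in intensity (power), not in dB.
L_total = 10·log₁₀(10^(62.2/10) + 10^(56.4/10) + 10^(56.4/10)) = 10·log₁₀(2533000) = 64.0 dB SPL.

64.0 dB SPL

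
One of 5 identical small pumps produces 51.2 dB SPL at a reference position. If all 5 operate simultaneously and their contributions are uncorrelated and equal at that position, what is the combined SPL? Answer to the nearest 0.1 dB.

5 equal incoherent sources raise the level by 10·log₁₀(5) = 6.99 dB.
L_total = 51.2 + 6.99 = 58.2 dB SPL.

58.2 dB SPL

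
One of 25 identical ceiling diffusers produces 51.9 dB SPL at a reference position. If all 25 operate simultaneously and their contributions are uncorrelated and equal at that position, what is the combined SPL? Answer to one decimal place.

65.9 dB SPL

25 equal incoherent sources raise the level by 10·log₁₀(25) = 13.98 dB.
L_total = 51.9 + 13.98 = 65.9 dB SPL.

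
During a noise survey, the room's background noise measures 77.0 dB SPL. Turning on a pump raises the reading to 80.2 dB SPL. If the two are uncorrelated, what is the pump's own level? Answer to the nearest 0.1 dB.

77.4 dB SPL

Remove the background by subtracting linear intensities:
L_src = 10·log₁₀(10^(80.2/10) − 10^(77.0/10)) = 10·log₁₀(54590000) = 77.4 dB SPL.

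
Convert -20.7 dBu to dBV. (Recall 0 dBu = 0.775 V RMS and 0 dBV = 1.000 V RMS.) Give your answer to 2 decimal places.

-22.91 dBV

The offset between the scales is 20·log₁₀(0.775/1.000) = −2.214 dB.
So dBV = -20.7 − 2.214 = -22.91 dBV.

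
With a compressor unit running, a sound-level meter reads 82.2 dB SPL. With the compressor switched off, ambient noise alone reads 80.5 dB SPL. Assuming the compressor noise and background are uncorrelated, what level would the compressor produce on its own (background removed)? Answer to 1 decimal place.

77.3 dB SPL

Subtract intensities: L_src = 10·log₁₀(10^(L_total/10) − 10^(L_bg/10)).
L_src = 10·log₁₀(10^(82.2/10) − 10^(80.5/10)) = 10·log₁₀(53760000) = 77.3 dB SPL.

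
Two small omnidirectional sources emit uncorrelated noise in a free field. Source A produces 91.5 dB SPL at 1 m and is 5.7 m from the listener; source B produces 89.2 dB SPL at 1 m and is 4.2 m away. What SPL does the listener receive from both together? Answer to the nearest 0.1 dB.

At the listener: L_A = 91.5 − 20·log₁₀(5.7) = 76.38 dB; L_B = 89.2 − 20·log₁₀(4.2) = 76.74 dB.
Combined: 10·log₁₀(10^(76.38/10)+10^(76.74/10)) = 79.6 dB SPL.

79.6 dB SPL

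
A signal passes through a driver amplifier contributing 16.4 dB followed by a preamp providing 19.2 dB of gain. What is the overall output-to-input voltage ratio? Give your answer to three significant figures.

60.3

Net gain = 16.4 + 19.2 = 35.6 dB.
Voltage ratio = 10^(35.6/20) = 60.3.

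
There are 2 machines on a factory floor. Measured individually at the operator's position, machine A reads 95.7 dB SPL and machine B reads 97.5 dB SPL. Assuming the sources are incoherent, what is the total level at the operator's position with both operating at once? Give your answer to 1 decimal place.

Uncorrelated sources add in intensity (power), not in dB.
L_total = 10·log₁₀(10^(95.7/10) + 10^(97.5/10)) = 10·log₁₀(9339000000) = 99.7 dB SPL.

99.7 dB SPL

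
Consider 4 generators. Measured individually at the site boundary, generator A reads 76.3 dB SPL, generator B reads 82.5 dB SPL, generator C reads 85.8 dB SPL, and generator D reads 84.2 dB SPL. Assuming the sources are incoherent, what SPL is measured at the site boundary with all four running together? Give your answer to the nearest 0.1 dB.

89.4 dB SPL

Incoherent sources sum as intensities:
L_total = 10·log₁₀(10^(76.3/10) + 10^(82.5/10) + 10^(85.8/10) + 10^(84.2/10)) = 10·log₁₀(863700000) = 89.4 dB SPL.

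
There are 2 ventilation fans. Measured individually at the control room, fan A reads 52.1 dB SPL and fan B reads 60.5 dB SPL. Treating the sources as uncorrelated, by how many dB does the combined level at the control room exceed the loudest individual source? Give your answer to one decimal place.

0.6 dB

Incoherent sources sum as intensities:
L_total = 10·log₁₀(10^(52.1/10) + 10^(60.5/10)) = 61.09 dB SPL.
Excess over the loudest (60.5 dB): 61.09 − 60.5 = 0.6 dB.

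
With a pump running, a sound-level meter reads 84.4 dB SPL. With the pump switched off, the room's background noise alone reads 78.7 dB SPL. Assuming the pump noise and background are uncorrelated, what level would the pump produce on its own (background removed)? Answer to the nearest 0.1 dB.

83.0 dB SPL

Remove the background by subtracting linear intensities:
L_src = 10·log₁₀(10^(84.4/10) − 10^(78.7/10)) = 10·log₁₀(201300000) = 83.0 dB SPL.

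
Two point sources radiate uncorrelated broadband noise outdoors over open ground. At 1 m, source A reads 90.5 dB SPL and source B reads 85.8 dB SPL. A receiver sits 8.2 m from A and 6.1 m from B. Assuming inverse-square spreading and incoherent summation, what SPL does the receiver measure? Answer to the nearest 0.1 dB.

At the listener: L_A = 90.5 − 20·log₁₀(8.2) = 72.22 dB; L_B = 85.8 − 20·log₁₀(6.1) = 70.09 dB.
Combined: 10·log₁₀(10^(72.22/10)+10^(70.09/10)) = 74.3 dB SPL.

74.3 dB SPL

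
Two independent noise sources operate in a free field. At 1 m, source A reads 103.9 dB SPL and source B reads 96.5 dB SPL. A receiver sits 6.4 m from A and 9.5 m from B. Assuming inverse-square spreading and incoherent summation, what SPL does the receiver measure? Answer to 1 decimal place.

At the listener: L_A = 103.9 − 20·log₁₀(6.4) = 87.78 dB; L_B = 96.5 − 20·log₁₀(9.5) = 76.95 dB.
Combined: 10·log₁₀(10^(87.78/10)+10^(76.95/10)) = 88.1 dB SPL.

88.1 dB SPL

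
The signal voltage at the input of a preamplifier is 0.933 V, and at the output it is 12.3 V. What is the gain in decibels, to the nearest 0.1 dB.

22.4 dB

Voltage is an amplitude quantity, so gain = 20·log₁₀(V_out/V_in).
20·log₁₀(12.3/0.933) = 20·log₁₀(13.18) = 22.4 dB.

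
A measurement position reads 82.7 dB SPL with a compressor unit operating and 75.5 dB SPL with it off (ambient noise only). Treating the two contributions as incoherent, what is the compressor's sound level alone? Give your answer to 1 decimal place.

81.8 dB SPL

Remove the background by subtracting linear intensities:
L_src = 10·log₁₀(10^(82.7/10) − 10^(75.5/10)) = 10·log₁₀(150700000) = 81.8 dB SPL.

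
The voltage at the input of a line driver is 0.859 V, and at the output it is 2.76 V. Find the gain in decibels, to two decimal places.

10.14 dB

Voltage is an amplitude quantity, so gain = 20·log₁₀(V_out/V_in).
20·log₁₀(2.76/0.859) = 20·log₁₀(3.213) = 10.14 dB.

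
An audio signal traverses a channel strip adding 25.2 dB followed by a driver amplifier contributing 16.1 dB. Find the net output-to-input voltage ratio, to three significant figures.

Net gain = 25.2 + 16.1 = 41.3 dB.
Voltage ratio = 10^(41.3/20) = 116.

116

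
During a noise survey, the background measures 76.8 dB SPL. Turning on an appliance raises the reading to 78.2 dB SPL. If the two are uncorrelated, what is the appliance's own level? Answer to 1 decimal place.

72.6 dB SPL

Remove the background by subtracting linear intensities:
L_src = 10·log₁₀(10^(78.2/10) − 10^(76.8/10)) = 10·log₁₀(18210000) = 72.6 dB SPL.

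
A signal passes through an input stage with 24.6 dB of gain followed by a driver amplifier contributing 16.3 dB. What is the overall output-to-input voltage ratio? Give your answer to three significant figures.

111

Net gain = 24.6 + 16.3 = 40.9 dB.
Voltage ratio = 10^(40.9/20) = 111.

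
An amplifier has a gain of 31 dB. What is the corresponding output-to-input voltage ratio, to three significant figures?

35.5

Voltage ratio = 10^(dB/20).
10^(31/20) = 10^(1.550) = 35.5.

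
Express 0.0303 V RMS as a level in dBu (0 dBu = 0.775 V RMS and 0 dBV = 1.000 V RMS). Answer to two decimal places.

dBu = 20·log₁₀(V / 0.775 V).
20·log₁₀(0.0303/0.775) = -28.16 dBu.

-28.16 dBu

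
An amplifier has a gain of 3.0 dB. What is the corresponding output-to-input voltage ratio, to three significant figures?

Voltage ratio = 10^(dB/20).
10^(3.0/20) = 10^(0.1500) = 1.41.

1.41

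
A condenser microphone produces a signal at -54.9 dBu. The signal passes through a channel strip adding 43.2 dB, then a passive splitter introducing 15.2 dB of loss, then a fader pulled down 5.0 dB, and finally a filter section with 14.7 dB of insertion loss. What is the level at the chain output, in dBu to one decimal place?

-46.6 dBu

Cascaded gains and losses add directly in dB.
-54.9 + 43.2 − 15.2 − 5.0 − 14.7 = -46.6 dBu.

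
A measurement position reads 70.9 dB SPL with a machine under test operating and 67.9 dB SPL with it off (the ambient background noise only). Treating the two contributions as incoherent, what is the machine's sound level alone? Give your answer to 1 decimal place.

67.9 dB SPL

Background correction is a power subtraction:
L_src = 10·log₁₀(10^(70.9/10) − 10^(67.9/10)) = 10·log₁₀(6137000) = 67.9 dB SPL.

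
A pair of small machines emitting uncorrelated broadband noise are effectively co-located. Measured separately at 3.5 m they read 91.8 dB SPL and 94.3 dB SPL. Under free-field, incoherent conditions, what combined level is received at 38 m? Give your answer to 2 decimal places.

75.52 dB SPL

Combined at 3.5 m: 10·log₁₀(10^(91.8/10)+10^(94.3/10)) = 96.238 dB SPL.
Then apply −20·log₁₀(38/3.5) = -20.714 dB → 75.52 dB SPL.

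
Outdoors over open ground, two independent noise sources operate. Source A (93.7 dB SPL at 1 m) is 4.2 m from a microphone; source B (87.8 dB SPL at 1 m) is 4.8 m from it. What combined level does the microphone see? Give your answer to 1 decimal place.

At the listener: L_A = 93.7 − 20·log₁₀(4.2) = 81.24 dB; L_B = 87.8 − 20·log₁₀(4.8) = 74.18 dB.
Combined: 10·log₁₀(10^(81.24/10)+10^(74.18/10)) = 82.0 dB SPL.

82.0 dB SPL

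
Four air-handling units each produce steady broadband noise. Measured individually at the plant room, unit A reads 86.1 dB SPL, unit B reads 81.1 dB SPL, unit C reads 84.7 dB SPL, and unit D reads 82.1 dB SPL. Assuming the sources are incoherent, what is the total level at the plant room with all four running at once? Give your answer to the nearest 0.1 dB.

Add the sources as powers (linear), then convert back to dB:
L_total = 10·log₁₀(10^(86.1/10) + 10^(81.1/10) + 10^(84.7/10) + 10^(82.1/10)) = 10·log₁₀(993500000) = 90.0 dB SPL.

90.0 dB SPL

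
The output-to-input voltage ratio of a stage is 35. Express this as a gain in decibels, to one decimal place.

30.9 dB

Voltage is an amplitude quantity, so gain = 20·log₁₀(V_out/V_in).
20·log₁₀(35) = 30.9 dB.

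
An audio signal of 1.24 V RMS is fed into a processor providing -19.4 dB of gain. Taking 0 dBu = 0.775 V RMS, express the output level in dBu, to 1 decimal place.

-15.3 dBu

Input level: 20·log₁₀(1.24/0.775) = 4.08 dBu.
Output: 4.08 − 19.4 = -15.3 dBu.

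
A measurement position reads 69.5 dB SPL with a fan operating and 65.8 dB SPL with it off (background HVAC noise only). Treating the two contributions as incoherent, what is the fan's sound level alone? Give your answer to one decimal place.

67.1 dB SPL

Subtract intensities: L_src = 10·log₁₀(10^(L_total/10) − 10^(L_bg/10)).
L_src = 10·log₁₀(10^(69.5/10) − 10^(65.8/10)) = 10·log₁₀(5111000) = 67.1 dB SPL.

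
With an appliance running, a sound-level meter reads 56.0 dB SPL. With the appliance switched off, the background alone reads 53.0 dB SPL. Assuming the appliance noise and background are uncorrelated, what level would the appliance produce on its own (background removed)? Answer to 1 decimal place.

53.0 dB SPL

Background correction is a power subtraction:
L_src = 10·log₁₀(10^(56.0/10) − 10^(53.0/10)) = 10·log₁₀(198600) = 53.0 dB SPL.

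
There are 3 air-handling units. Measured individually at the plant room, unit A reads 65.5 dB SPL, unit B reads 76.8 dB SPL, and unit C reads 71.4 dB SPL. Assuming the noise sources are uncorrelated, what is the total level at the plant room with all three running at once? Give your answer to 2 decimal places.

78.14 dB SPL

Incoherent sources sum as intensities:
L_total = 10·log₁₀(10^(65.5/10) + 10^(76.8/10) + 10^(71.4/10)) = 10·log₁₀(65210000) = 78.14 dB SPL.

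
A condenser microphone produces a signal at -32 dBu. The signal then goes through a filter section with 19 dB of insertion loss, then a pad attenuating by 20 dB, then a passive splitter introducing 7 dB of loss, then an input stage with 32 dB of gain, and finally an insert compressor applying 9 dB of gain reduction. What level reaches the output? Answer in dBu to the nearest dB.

-55 dBu

In dB, series stages simply add:
-32 − 19 − 20 − 7 + 32 − 9 = -55 dBu.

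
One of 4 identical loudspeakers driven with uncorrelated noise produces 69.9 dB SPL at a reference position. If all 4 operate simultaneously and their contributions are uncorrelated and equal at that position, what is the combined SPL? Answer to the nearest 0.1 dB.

4 equal incoherent sources raise the level by 10·log₁₀(4) = 6.02 dB.
L_total = 69.9 + 6.02 = 75.9 dB SPL.

75.9 dB SPL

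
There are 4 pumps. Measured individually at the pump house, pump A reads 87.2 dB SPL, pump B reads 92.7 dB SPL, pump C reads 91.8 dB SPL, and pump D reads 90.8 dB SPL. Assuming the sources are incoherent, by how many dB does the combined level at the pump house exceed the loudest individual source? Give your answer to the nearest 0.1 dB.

4.4 dB

Incoherent sources sum as intensities:
L_total = 10·log₁₀(10^(87.2/10) + 10^(92.7/10) + 10^(91.8/10) + 10^(90.8/10)) = 97.08 dB SPL.
Excess over the loudest (92.7 dB): 97.08 − 92.7 = 4.4 dB.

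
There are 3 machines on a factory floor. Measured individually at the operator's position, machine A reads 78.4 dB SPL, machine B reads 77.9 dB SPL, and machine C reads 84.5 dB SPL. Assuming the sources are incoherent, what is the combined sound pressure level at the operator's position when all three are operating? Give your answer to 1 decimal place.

86.2 dB SPL

Uncorrelated sources add in intensity (power), not in dB.
L_total = 10·log₁₀(10^(78.4/10) + 10^(77.9/10) + 10^(84.5/10)) = 10·log₁₀(412700000) = 86.2 dB SPL.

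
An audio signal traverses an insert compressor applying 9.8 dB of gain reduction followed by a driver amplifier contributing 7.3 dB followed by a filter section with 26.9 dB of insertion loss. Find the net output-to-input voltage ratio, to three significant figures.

Net gain = (−9.8) + 7.3 + (−26.9) = -29.4 dB.
Voltage ratio = 10^(-29.4/20) = 0.0339.

0.0339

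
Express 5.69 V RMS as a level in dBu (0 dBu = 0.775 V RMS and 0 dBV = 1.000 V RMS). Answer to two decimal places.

dBu = 20·log₁₀(V / 0.775 V).
20·log₁₀(5.69/0.775) = +17.32 dBu.

+17.32 dBu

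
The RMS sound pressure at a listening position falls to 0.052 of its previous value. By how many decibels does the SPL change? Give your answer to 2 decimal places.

-25.68 dB

SPL change from a pressure ratio uses the 20·log₁₀ form:
20·log₁₀(0.052) = -25.68 dB.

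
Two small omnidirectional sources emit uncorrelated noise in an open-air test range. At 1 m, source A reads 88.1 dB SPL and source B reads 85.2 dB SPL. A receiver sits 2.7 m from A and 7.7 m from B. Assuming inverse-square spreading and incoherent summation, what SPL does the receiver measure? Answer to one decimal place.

At the listener: L_A = 88.1 − 20·log₁₀(2.7) = 79.47 dB; L_B = 85.2 − 20·log₁₀(7.7) = 67.47 dB.
Combined: 10·log₁₀(10^(79.47/10)+10^(67.47/10)) = 79.7 dB SPL.

79.7 dB SPL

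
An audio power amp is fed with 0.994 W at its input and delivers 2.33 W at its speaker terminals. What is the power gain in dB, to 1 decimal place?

3.7 dB

Power ratio → dB uses the 10·log₁₀ form:
10·log₁₀(2.33/0.994) = 10·log₁₀(2.344) = 3.7 dB.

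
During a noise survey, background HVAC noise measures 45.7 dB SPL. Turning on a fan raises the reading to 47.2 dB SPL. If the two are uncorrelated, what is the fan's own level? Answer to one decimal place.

41.9 dB SPL

Remove the background by subtracting linear intensities:
L_src = 10·log₁₀(10^(47.2/10) − 10^(45.7/10)) = 10·log₁₀(15330) = 41.9 dB SPL.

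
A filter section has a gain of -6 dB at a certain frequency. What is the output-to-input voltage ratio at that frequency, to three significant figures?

0.501

Voltage ratio = 10^(dB/20).
10^(-6/20) = 10^(-0.3000) = 0.501.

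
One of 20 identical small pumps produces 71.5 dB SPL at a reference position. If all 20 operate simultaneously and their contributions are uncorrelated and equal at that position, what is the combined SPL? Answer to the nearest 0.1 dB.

84.5 dB SPL

20 equal incoherent sources raise the level by 10·log₁₀(20) = 13.01 dB.
L_total = 71.5 + 13.01 = 84.5 dB SPL.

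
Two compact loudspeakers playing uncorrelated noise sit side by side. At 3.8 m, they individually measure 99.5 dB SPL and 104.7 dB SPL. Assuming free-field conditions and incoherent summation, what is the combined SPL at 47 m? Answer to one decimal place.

84.0 dB SPL

Combined at 3.8 m: 10·log₁₀(10^(99.5/10)+10^(104.7/10)) = 105.85 dB SPL.
Then apply −20·log₁₀(47/3.8) = -21.85 dB → 84.0 dB SPL.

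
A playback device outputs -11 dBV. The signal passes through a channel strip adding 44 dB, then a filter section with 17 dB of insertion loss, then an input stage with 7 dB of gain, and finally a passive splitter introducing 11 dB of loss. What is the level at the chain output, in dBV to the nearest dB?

+12 dBV

Cascaded gains and losses add directly in dB.
-11 + 44 − 17 + 7 − 11 = +12 dBV.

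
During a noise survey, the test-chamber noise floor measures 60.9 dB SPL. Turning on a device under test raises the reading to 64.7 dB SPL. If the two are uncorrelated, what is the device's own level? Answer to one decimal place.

62.4 dB SPL

Subtract intensities: L_src = 10·log₁₀(10^(L_total/10) − 10^(L_bg/10)).
L_src = 10·log₁₀(10^(64.7/10) − 10^(60.9/10)) = 10·log₁₀(1721000) = 62.4 dB SPL.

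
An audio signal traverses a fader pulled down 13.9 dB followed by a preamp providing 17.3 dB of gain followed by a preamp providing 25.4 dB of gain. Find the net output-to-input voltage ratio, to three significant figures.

27.5

Net gain = (−13.9) + 17.3 + 25.4 = 28.8 dB.
Voltage ratio = 10^(28.8/20) = 27.5.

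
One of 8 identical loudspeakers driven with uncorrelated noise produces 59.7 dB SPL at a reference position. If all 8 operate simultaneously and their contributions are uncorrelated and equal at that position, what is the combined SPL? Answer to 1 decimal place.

8 equal incoherent sources raise the level by 10·log₁₀(8) = 9.03 dB.
L_total = 59.7 + 9.03 = 68.7 dB SPL.

68.7 dB SPL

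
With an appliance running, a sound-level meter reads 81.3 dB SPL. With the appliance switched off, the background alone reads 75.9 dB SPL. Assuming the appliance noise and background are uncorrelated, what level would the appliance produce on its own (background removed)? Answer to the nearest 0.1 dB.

Remove the background by subtracting linear intensities:
L_src = 10·log₁₀(10^(81.3/10) − 10^(75.9/10)) = 10·log₁₀(95990000) = 79.8 dB SPL.

79.8 dB SPL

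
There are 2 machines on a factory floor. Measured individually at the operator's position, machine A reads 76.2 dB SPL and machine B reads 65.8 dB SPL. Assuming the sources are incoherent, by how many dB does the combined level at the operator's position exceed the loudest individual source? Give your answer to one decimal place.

Incoherent sources sum as intensities:
L_total = 10·log₁₀(10^(76.2/10) + 10^(65.8/10)) = 76.58 dB SPL.
Excess over the loudest (76.2 dB): 76.58 − 76.2 = 0.4 dB.

0.4 dB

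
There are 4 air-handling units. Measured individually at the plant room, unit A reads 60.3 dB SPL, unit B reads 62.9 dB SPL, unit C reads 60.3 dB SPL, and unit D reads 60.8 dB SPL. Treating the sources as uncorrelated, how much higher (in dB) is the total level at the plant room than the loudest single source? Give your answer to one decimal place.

4.3 dB

Incoherent sources sum as intensities:
L_total = 10·log₁₀(10^(60.3/10) + 10^(62.9/10) + 10^(60.3/10) + 10^(60.8/10)) = 67.24 dB SPL.
Excess over the loudest (62.9 dB): 67.24 − 62.9 = 4.3 dB.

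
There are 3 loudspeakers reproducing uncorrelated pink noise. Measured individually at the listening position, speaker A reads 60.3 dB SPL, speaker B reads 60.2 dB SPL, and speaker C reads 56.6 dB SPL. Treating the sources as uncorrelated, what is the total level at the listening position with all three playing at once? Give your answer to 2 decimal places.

Add the sources as powers (linear), then convert back to dB:
L_total = 10·log₁₀(10^(60.3/10) + 10^(60.2/10) + 10^(56.6/10)) = 10·log₁₀(2576000) = 64.11 dB SPL.

64.11 dB SPL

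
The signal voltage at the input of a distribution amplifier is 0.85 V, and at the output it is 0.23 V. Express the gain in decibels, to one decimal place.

Voltage ratio → dB uses the 20·log₁₀ form:
20·log₁₀(0.23/0.85) = 20·log₁₀(0.2706) = -11.4 dB.

-11.4 dB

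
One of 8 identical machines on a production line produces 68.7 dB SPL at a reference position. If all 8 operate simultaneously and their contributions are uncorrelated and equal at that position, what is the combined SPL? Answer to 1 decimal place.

8 equal incoherent sources raise the level by 10·log₁₀(8) = 9.03 dB.
L_total = 68.7 + 9.03 = 77.7 dB SPL.

77.7 dB SPL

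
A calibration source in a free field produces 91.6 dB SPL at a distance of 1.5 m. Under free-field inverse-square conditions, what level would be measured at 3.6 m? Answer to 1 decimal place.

84.0 dB SPL

Inverse-square spreading gives ΔL = −20·log₁₀(d₂/d₁).
ΔL = −20·log₁₀(3.6/1.5) = -7.60 dB, so L₂ = 91.6 + (-7.60) = 84.0 dB SPL.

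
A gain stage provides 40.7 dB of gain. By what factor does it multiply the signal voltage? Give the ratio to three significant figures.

Voltage ratio = 10^(dB/20).
10^(40.7/20) = 10^(2.035) = 108.

108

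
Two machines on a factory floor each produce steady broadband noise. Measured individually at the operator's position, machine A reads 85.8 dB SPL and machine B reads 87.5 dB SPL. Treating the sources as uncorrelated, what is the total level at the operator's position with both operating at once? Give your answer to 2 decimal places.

Add the sources as powers (linear), then convert back to dB:
L_total = 10·log₁₀(10^(85.8/10) + 10^(87.5/10)) = 10·log₁₀(942500000) = 89.74 dB SPL.

89.74 dB SPL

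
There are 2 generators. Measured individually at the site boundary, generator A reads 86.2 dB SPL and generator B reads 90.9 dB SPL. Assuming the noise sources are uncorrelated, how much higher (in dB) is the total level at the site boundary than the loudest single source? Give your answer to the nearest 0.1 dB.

1.3 dB

Incoherent sources sum as intensities:
L_total = 10·log₁₀(10^(86.2/10) + 10^(90.9/10)) = 92.17 dB SPL.
Excess over the loudest (90.9 dB): 92.17 − 90.9 = 1.3 dB.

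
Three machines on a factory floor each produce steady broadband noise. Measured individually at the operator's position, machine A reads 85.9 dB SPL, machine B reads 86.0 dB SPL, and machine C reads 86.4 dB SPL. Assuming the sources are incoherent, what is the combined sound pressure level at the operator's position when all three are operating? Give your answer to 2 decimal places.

Add the sources as powers (linear), then convert back to dB:
L_total = 10·log₁₀(10^(85.9/10) + 10^(86.0/10) + 10^(86.4/10)) = 10·log₁₀(1224000000) = 90.88 dB SPL.

90.88 dB SPL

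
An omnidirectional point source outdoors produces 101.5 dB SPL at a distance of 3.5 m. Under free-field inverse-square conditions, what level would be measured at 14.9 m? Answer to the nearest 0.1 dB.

Free-field point source: level drops by 20·log₁₀ of the distance ratio.
ΔL = −20·log₁₀(14.9/3.5) = -12.58 dB, so L₂ = 101.5 + (-12.58) = 88.9 dB SPL.

88.9 dB SPL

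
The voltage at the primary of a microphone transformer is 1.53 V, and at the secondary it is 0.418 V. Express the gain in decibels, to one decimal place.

-11.3 dB

Voltage ratio → dB uses the 20·log₁₀ form:
20·log₁₀(0.418/1.53) = 20·log₁₀(0.2732) = -11.3 dB.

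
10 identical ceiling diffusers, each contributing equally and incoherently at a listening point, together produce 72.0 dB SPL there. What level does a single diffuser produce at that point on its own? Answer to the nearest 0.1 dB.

10 equal incoherent sources add 10·log₁₀(10) = 10.00 dB over one source.
L_one = 72.0 − 10.00 = 62.0 dB SPL.

62.0 dB SPL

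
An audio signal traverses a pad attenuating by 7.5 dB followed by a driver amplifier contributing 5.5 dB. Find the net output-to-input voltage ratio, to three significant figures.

0.794

Net gain = (−7.5) + 5.5 = -2.0 dB.
Voltage ratio = 10^(-2.0/20) = 0.794.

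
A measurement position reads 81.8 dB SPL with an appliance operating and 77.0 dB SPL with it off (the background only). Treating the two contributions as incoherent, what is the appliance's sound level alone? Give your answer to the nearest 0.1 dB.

Remove the background by subtracting linear intensities:
L_src = 10·log₁₀(10^(81.8/10) − 10^(77.0/10)) = 10·log₁₀(101200000) = 80.1 dB SPL.

80.1 dB SPL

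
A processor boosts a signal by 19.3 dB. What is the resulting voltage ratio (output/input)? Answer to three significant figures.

9.23

Voltage ratio = 10^(dB/20).
10^(19.3/20) = 10^(0.9650) = 9.23.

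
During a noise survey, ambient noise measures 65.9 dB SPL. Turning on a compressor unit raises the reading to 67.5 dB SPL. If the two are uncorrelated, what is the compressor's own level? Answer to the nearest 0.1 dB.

Subtract intensities: L_src = 10·log₁₀(10^(L_total/10) − 10^(L_bg/10)).
L_src = 10·log₁₀(10^(67.5/10) − 10^(65.9/10)) = 10·log₁₀(1733000) = 62.4 dB SPL.

62.4 dB SPL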